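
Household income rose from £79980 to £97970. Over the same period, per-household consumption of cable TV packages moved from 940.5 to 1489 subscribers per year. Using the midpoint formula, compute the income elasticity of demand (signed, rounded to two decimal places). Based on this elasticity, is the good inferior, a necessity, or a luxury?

%ΔQ = (1489 − 940.5)/[( 940.5 + 1489)/2] = 548.5/1214.75 = 0.451533…
%ΔIncome = (97970 − 79980)/[( 79980 + 97970)/2] = 17990/88975 = 0.202191…
E_income = (548.5/1214.75) / (17990/88975) = 2.2331…
E_income > 1 ⇒ normal good, luxury.

2.23; luxury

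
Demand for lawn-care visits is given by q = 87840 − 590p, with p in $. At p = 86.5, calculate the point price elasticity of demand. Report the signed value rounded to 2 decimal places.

dq/dp = −590. At p = 86.5, q = 87840 − 590(86.5) = 36805.
Ed = (dq/dp)·(p/q) = −590 × (86.5/36805) = -1.3866…

-1.39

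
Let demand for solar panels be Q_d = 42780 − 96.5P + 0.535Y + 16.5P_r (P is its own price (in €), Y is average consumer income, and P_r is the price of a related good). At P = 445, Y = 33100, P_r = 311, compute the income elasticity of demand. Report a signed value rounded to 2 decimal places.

At the given values, Q_d = 42780 − 96.5(445) + 0.535(33100) + 16.5(311) = 22677.5.
∂Q_d/∂Y = 0.535.
E = (0.535) × (33100/22677.5) = 0.7808…

0.78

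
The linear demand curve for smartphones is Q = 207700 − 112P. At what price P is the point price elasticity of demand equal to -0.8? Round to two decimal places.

Ed = −112P/(207700 − 112P). Set this equal to -0.8:
112P = 0.8·(207700 − 112P) ⇒ 112P(1 + 0.8) = 0.8·207700
P = 0.8·207700 / (112·1.8) = 824.2063…

824.21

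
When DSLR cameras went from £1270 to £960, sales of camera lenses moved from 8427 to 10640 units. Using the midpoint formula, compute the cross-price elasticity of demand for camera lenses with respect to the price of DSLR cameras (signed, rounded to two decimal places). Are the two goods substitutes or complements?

-0.83; complements

%ΔQ_{camera lenses} = (10640 − 8427)/avg = 2213/9533.5 = 0.232128…
%ΔP_{DSLR cameras} = (960 − 1270)/avg = -310/1115 = -0.278026…
E_cross = (2213/9533.5) / (-310/1115) = -0.8349…
E_cross < 0 ⇒ the goods are complements.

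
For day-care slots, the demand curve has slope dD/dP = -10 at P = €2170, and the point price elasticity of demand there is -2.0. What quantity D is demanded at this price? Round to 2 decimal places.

Ed = (dD/dP)·(P/D) ⇒ D = (dD/dP)·P/Ed = (-10)·2170/(-2.0) = 10850

10850.00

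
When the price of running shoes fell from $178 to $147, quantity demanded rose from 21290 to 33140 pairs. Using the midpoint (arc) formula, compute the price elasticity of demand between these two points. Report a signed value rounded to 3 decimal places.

-2.282

%ΔQ = (33140 − 21290) / [(21290 + 33140)/2] = 11850/27215 = 0.435421…
%ΔP = (147 − 178) / [(178 + 147)/2] = -31/162.5 = -0.190769…
Arc Ed = %ΔQ / %ΔP = (11850/27215) / (-31/162.5) = -2.28245…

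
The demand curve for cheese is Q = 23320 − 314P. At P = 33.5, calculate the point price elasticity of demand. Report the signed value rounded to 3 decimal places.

-0.822

dQ/dP = −314. At P = 33.5, Q = 23320 − 314(33.5) = 12801.
Ed = (dQ/dP)·(P/Q) = −314 × (33.5/12801) = -0.82173…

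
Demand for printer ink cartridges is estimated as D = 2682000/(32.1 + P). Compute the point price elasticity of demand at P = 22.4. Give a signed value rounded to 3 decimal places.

dD/dP = −2682000/(32.1 + P)² = -902.954. At P = 22.4, D = 49211.
Ed = (dD/dP)·(P/D) = (-902.954) × (22.4/49211) = -0.41100…

-0.411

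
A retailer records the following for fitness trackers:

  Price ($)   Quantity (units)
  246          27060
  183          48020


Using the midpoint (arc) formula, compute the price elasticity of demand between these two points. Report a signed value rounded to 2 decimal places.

%ΔQ = (48020 − 27060) / [(27060 + 48020)/2] = 20960/37540 = 0.558337…
%ΔP = (183 − 246) / [(246 + 183)/2] = -63/214.5 = -0.293706…
Arc Ed = %ΔQ / %ΔP = (20960/37540) / (-63/214.5) = -1.9010…

-1.90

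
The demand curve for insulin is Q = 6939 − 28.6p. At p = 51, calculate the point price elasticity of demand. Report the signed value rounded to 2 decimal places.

-0.27

dQ/dp = −28.6. At p = 51, Q = 6939 − 28.6(51) = 5480.4.
Ed = (dQ/dp)·(p/Q) = −28.6 × (51/5480.4) = -0.2661…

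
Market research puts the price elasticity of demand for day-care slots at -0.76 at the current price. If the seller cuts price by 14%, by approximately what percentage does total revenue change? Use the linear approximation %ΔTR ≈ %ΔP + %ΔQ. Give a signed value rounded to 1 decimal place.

-3.4%

%ΔQ ≈ Ed × %ΔP = (-0.76) × (-14%) = +10.6400%
%ΔTR ≈ %ΔP + %ΔQ = (-14%) + (+10.6400%) = -3.3600%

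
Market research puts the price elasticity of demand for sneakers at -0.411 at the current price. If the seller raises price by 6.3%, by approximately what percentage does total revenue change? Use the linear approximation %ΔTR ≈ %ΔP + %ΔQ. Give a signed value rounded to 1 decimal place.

%ΔQ ≈ Ed × %ΔP = (-0.411) × (+6.3%) = -2.5893%
%ΔTR ≈ %ΔP + %ΔQ = (+6.3%) + (-2.5893%) = +3.7107%

+3.7%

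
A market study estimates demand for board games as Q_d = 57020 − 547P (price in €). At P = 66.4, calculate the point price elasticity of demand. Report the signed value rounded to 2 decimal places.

dQ_d/dP = −547. At P = 66.4, Q_d = 57020 − 547(66.4) = 20699.2.
Ed = (dQ_d/dP)·(P/Q_d) = −547 × (66.4/20699.2) = -1.7546…

-1.75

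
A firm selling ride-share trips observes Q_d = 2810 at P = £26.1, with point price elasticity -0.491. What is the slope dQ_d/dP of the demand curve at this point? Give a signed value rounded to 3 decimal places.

-52.862

Ed = (dQ_d/dP)·(P/Q_d) ⇒ dQ_d/dP = Ed·Q_d/P = (-0.491)·2810/26.1 = -52.86245…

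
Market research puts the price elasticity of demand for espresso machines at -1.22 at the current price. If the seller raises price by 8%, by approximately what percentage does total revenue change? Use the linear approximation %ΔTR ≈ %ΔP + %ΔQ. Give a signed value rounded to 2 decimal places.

-1.76%

%ΔQ ≈ Ed × %ΔP = (-1.22) × (+8%) = -9.7600%
%ΔTR ≈ %ΔP + %ΔQ = (+8%) + (-9.7600%) = -1.7600%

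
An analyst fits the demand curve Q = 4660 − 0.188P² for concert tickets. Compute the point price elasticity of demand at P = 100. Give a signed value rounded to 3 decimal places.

-1.353

dQ/dP = −2·0.188·P = -37.6. At P = 100, Q = 2780.
Ed = (dQ/dP)·(P/Q) = (-37.6) × (100/2780) = -1.35251…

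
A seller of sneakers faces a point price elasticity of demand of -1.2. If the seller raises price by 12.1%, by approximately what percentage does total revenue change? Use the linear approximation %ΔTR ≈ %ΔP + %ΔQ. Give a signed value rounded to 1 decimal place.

%ΔQ ≈ Ed × %ΔP = (-1.2) × (+12.1%) = -14.5200%
%ΔTR ≈ %ΔP + %ΔQ = (+12.1%) + (-14.5200%) = -2.4200%

-2.4%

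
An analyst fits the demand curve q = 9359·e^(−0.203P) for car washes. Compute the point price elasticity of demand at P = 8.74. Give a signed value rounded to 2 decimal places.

dq/dP = −0.203·q = -322.249. At P = 8.74, q = 1587.43.
Ed = (dq/dP)·(P/q) = (-322.249) × (8.74/1587.43) = -1.7742…

-1.77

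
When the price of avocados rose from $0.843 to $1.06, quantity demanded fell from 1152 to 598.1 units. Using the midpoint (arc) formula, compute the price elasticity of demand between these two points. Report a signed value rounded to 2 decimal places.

-2.78

%ΔQ = (598.1 − 1152) / [(1152 + 598.1)/2] = -553.9/875.05 = -0.632992…
%ΔP = (1.06 − 0.843) / [(0.843 + 1.06)/2] = 0.217/0.9515 = 0.228060…
Arc Ed = %ΔQ / %ΔP = (-553.9/875.05) / (0.217/0.9515) = -2.7755…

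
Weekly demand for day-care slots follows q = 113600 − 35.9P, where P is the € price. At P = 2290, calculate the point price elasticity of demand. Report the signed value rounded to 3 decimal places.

-2.619

dq/dP = −35.9. At P = 2290, q = 113600 − 35.9(2290) = 31389.
Ed = (dq/dP)·(P/q) = −35.9 × (2290/31389) = -2.61910…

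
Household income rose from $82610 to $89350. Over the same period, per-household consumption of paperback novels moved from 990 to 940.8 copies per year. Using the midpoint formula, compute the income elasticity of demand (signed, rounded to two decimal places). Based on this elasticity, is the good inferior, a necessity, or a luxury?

-0.65; inferior

%ΔQ = (940.8 − 990)/[( 990 + 940.8)/2] = -49.2/965.4 = -0.050963…
%ΔIncome = (89350 − 82610)/[( 82610 + 89350)/2] = 6740/85980 = 0.078390…
E_income = (-49.2/965.4) / (6740/85980) = -0.6501…
E_income < 0 ⇒ inferior good.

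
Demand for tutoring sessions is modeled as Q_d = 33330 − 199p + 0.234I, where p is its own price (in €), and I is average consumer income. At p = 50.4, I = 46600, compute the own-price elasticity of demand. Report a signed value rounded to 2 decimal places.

-0.29

At the given values, Q_d = 33330 − 199(50.4) + 0.234(46600) = 34204.8.
∂Q_d/∂p = −199.
E = (-199) × (50.4/34204.8) = -0.2932…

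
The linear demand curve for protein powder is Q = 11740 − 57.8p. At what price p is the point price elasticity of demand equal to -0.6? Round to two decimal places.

76.17

Ed = −57.8p/(11740 − 57.8p). Set this equal to -0.6:
57.8p = 0.6·(11740 − 57.8p) ⇒ 57.8p(1 + 0.6) = 0.6·11740
p = 0.6·11740 / (57.8·1.6) = 76.1678…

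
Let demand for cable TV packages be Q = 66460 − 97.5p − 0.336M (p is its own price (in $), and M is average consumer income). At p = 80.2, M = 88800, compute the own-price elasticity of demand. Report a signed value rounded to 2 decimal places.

At the given values, Q = 66460 − 97.5(80.2) − 0.336(88800) = 28803.7.
∂Q/∂p = −97.5.
E = (-97.5) × (80.2/28803.7) = -0.2714…

-0.27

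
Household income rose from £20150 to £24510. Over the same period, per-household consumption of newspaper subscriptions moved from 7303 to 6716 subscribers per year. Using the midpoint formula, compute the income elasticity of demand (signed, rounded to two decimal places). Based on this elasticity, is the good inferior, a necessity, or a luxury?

%ΔQ = (6716 − 7303)/[( 7303 + 6716)/2] = -587/7009.5 = -0.083743…
%ΔIncome = (24510 − 20150)/[( 20150 + 24510)/2] = 4360/22330 = 0.195253…
E_income = (-587/7009.5) / (4360/22330) = -0.4288…
E_income < 0 ⇒ inferior good.

-0.43; inferior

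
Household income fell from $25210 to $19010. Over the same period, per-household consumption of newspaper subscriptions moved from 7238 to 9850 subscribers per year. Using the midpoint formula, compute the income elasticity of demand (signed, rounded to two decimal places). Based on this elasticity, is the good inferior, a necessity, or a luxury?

%ΔQ = (9850 − 7238)/[( 7238 + 9850)/2] = 2612/8544 = 0.305711…
%ΔIncome = (19010 − 25210)/[( 25210 + 19010)/2] = -6200/22110 = -0.280416…
E_income = (2612/8544) / (-6200/22110) = -1.0902…
E_income < 0 ⇒ inferior good.

-1.09; inferior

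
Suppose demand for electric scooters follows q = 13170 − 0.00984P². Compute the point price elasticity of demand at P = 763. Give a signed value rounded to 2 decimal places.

dq/dP = −2·0.00984·P = -15.01584. At P = 763, q = 7441.45704.
Ed = (dq/dP)·(P/q) = (-15.01584) × (763/7441.45704) = -1.5396…

-1.54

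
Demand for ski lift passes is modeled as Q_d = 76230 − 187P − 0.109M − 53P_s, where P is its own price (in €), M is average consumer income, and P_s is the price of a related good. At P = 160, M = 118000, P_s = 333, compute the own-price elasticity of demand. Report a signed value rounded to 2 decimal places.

-1.89

At the given values, Q_d = 76230 − 187(160) − 0.109(118000) − 53(333) = 15799.
∂Q_d/∂P = −187.
E = (-187) × (160/15799) = -1.8937…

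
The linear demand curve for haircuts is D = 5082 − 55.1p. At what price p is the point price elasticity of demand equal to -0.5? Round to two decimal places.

30.74

Ed = −55.1p/(5082 − 55.1p). Set this equal to -0.5:
55.1p = 0.5·(5082 − 55.1p) ⇒ 55.1p(1 + 0.5) = 0.5·5082
p = 0.5·5082 / (55.1·1.5) = 30.7441…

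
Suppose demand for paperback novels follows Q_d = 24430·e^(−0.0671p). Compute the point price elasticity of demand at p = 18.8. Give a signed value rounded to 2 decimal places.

dQ_d/dp = −0.0671·Q_d = -464.293. At p = 18.8, Q_d = 6919.42.
Ed = (dQ_d/dp)·(p/Q_d) = (-464.293) × (18.8/6919.42) = -1.2614…

-1.26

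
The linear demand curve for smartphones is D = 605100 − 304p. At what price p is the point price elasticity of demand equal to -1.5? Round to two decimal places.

Ed = −304p/(605100 − 304p). Set this equal to -1.5:
304p = 1.5·(605100 − 304p) ⇒ 304p(1 + 1.5) = 1.5·605100
p = 1.5·605100 / (304·2.5) = 1194.2763…

1194.28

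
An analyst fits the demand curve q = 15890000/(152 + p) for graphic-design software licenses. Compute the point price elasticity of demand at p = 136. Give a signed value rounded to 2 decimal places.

-0.47

dq/dp = −15890000/(152 + p)² = -191.575. At p = 136, q = 55173.6.
Ed = (dq/dp)·(p/q) = (-191.575) × (136/55173.6) = -0.4722…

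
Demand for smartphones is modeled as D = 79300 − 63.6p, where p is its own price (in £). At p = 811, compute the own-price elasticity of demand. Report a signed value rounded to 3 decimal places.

At the given values, D = 79300 − 63.6(811) = 27720.4.
∂D/∂p = −63.6.
E = (-63.6) × (811/27720.4) = -1.86070…

-1.861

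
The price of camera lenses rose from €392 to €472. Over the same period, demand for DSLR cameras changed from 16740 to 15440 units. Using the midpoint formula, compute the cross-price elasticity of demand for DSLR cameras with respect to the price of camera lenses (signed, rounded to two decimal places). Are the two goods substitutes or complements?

%ΔQ_{DSLR cameras} = (15440 − 16740)/avg = -1300/16090 = -0.080795…
%ΔP_{camera lenses} = (472 − 392)/avg = 80/432 = 0.185185…
E_cross = (-1300/16090) / (80/432) = -0.4362…
E_cross < 0 ⇒ the goods are complements.

-0.44; complements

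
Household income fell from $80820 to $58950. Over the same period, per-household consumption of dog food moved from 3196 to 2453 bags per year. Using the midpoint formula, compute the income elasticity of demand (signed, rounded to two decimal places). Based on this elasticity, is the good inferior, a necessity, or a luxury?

0.84; necessity

%ΔQ = (2453 − 3196)/[( 3196 + 2453)/2] = -743/2824.5 = -0.263055…
%ΔIncome = (58950 − 80820)/[( 80820 + 58950)/2] = -21870/69885 = -0.312942…
E_income = (-743/2824.5) / (-21870/69885) = 0.8405…
0 < E_income < 1 ⇒ normal good, necessity.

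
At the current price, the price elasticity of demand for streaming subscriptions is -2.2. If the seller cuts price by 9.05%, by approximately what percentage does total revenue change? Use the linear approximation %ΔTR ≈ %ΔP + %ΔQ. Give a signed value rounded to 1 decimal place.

%ΔQ ≈ Ed × %ΔP = (-2.2) × (-9.05%) = +19.9100%
%ΔTR ≈ %ΔP + %ΔQ = (-9.05%) + (+19.9100%) = +10.8600%

+10.9%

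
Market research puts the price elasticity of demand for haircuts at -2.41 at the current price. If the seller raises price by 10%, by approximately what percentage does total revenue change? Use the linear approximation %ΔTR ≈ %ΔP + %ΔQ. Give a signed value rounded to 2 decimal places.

%ΔQ ≈ Ed × %ΔP = (-2.41) × (+10%) = -24.1000%
%ΔTR ≈ %ΔP + %ΔQ = (+10%) + (-24.1000%) = -14.1000%

-14.10%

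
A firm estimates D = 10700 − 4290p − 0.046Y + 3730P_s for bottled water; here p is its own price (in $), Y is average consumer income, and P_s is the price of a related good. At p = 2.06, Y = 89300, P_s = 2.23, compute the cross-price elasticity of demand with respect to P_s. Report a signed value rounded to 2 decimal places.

1.37

At the given values, D = 10700 − 4290(2.06) − 0.046(89300) + 3730(2.23) = 6072.7.
∂D/∂P_s = 3730.
E = (3730) × (2.23/6072.7) = 1.3697…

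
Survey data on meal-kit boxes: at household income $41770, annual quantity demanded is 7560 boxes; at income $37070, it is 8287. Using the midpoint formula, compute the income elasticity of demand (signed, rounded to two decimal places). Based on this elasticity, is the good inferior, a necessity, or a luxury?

%ΔQ = (8287 − 7560)/[( 7560 + 8287)/2] = 727/7923.5 = 0.091752…
%ΔIncome = (37070 − 41770)/[( 41770 + 37070)/2] = -4700/39420 = -0.119228…
E_income = (727/7923.5) / (-4700/39420) = -0.7695…
E_income < 0 ⇒ inferior good.

-0.77; inferior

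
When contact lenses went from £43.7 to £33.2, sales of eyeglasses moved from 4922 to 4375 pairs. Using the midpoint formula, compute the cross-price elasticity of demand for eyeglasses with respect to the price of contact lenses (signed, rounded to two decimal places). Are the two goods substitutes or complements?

%ΔQ_{eyeglasses} = (4375 − 4922)/avg = -547/4648.5 = -0.117672…
%ΔP_{contact lenses} = (33.2 − 43.7)/avg = -10.5/38.45 = -0.273081…
E_cross = (-547/4648.5) / (-10.5/38.45) = 0.4309…
E_cross > 0 ⇒ the goods are substitutes.

0.43; substitutes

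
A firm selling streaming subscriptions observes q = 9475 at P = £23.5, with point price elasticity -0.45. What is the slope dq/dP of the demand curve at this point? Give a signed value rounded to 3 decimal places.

Ed = (dq/dP)·(P/q) ⇒ dq/dP = Ed·q/P = (-0.45)·9475/23.5 = -181.43617…

-181.436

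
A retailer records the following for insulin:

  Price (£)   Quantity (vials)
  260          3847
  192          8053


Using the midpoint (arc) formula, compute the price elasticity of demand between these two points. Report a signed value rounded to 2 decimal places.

%ΔQ = (8053 − 3847) / [(3847 + 8053)/2] = 4206/5950 = 0.706890…
%ΔP = (192 − 260) / [(260 + 192)/2] = -68/226 = -0.300884…
Arc Ed = %ΔQ / %ΔP = (4206/5950) / (-68/226) = -2.3493…

-2.35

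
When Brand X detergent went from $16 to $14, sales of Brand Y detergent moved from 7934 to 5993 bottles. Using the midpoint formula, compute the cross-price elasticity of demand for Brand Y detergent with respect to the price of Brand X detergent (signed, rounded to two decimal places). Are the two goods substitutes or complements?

%ΔQ_{Brand Y detergent} = (5993 − 7934)/avg = -1941/6963.5 = -0.278739…
%ΔP_{Brand X detergent} = (14 − 16)/avg = -2/15 = -0.133333…
E_cross = (-1941/6963.5) / (-2/15) = 2.0905…
E_cross > 0 ⇒ the goods are substitutes.

2.09; substitutes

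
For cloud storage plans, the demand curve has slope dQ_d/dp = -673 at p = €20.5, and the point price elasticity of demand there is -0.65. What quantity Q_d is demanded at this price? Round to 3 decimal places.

Ed = (dQ_d/dp)·(p/Q_d) ⇒ Q_d = (dQ_d/dp)·p/Ed = (-673)·20.5/(-0.65) = 21225.38461…

21225.385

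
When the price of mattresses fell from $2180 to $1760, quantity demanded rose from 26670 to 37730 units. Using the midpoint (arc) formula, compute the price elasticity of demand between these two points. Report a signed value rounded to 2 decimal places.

%ΔQ = (37730 − 26670) / [(26670 + 37730)/2] = 11060/32200 = 0.343478…
%ΔP = (1760 − 2180) / [(2180 + 1760)/2] = -420/1970 = -0.213197…
Arc Ed = %ΔQ / %ΔP = (11060/32200) / (-420/1970) = -1.6110…

-1.61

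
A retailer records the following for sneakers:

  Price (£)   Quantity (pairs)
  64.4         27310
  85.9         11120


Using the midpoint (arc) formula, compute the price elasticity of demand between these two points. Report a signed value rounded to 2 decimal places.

%ΔQ = (11120 − 27310) / [(27310 + 11120)/2] = -16190/19215 = -0.842570…
%ΔP = (85.9 − 64.4) / [(64.4 + 85.9)/2] = 21.5/75.15 = 0.286094…
Arc Ed = %ΔQ / %ΔP = (-16190/19215) / (21.5/75.15) = -2.9450…

-2.95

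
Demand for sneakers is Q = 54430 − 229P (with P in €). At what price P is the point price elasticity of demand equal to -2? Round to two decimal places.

Ed = −229P/(54430 − 229P). Set this equal to -2:
229P = 2·(54430 − 229P) ⇒ 229P(1 + 2) = 2·54430
P = 2·54430 / (229·3) = 158.4570…

158.46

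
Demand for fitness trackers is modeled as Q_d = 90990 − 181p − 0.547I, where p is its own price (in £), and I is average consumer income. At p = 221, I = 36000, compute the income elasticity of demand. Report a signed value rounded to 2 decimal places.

At the given values, Q_d = 90990 − 181(221) − 0.547(36000) = 31297.
∂Q_d/∂I = -0.547.
E = (-0.547) × (36000/31297) = -0.6291…

-0.63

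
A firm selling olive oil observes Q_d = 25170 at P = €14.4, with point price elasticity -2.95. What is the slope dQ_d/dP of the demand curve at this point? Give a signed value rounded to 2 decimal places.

-5156.35

Ed = (dQ_d/dP)·(P/Q_d) ⇒ dQ_d/dP = Ed·Q_d/P = (-2.95)·25170/14.4 = -5156.3541…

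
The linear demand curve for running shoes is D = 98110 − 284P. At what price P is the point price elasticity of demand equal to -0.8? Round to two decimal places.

Ed = −284P/(98110 − 284P). Set this equal to -0.8:
284P = 0.8·(98110 − 284P) ⇒ 284P(1 + 0.8) = 0.8·98110
P = 0.8·98110 / (284·1.8) = 153.5367…

153.54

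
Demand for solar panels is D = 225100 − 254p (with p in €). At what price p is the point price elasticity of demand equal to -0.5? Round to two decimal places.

Ed = −254p/(225100 − 254p). Set this equal to -0.5:
254p = 0.5·(225100 − 254p) ⇒ 254p(1 + 0.5) = 0.5·225100
p = 0.5·225100 / (254·1.5) = 295.4068…

295.41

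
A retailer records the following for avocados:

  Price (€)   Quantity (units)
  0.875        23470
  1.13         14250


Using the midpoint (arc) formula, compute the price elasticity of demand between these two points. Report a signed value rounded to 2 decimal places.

-1.92

%ΔQ = (14250 − 23470) / [(23470 + 14250)/2] = -9220/18860 = -0.488865…
%ΔP = (1.13 − 0.875) / [(0.875 + 1.13)/2] = 0.255/1.0025 = 0.254364…
Arc Ed = %ΔQ / %ΔP = (-9220/18860) / (0.255/1.0025) = -1.9219…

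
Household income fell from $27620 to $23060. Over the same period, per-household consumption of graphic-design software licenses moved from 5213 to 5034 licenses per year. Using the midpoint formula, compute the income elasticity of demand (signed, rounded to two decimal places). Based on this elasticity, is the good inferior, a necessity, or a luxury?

%ΔQ = (5034 − 5213)/[( 5213 + 5034)/2] = -179/5123.5 = -0.034937…
%ΔIncome = (23060 − 27620)/[( 27620 + 23060)/2] = -4560/25340 = -0.179952…
E_income = (-179/5123.5) / (-4560/25340) = 0.1941…
0 < E_income < 1 ⇒ normal good, necessity.

0.19; necessity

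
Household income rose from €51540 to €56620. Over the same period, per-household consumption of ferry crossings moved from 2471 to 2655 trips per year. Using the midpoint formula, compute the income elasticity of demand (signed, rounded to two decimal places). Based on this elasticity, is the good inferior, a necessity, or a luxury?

%ΔQ = (2655 − 2471)/[( 2471 + 2655)/2] = 184/2563 = 0.071790…
%ΔIncome = (56620 − 51540)/[( 51540 + 56620)/2] = 5080/54080 = 0.093934…
E_income = (184/2563) / (5080/54080) = 0.7642…
0 < E_income < 1 ⇒ normal good, necessity.

0.76; necessity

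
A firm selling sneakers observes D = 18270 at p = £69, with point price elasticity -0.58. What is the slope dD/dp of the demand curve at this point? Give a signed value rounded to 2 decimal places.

Ed = (dD/dp)·(p/D) ⇒ dD/dp = Ed·D/p = (-0.58)·18270/69 = -153.5739…

-153.57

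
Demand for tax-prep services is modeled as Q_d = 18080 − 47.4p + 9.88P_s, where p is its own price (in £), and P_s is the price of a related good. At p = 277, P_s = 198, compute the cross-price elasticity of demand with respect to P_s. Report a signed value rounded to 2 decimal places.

0.28

At the given values, Q_d = 18080 − 47.4(277) + 9.88(198) = 6906.44.
∂Q_d/∂P_s = 9.88.
E = (9.88) × (198/6906.44) = 0.2832…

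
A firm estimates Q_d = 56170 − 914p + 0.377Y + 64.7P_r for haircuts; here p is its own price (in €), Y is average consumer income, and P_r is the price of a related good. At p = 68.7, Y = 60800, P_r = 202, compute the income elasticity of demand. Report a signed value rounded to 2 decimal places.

0.78

At the given values, Q_d = 56170 − 914(68.7) + 0.377(60800) + 64.7(202) = 29369.2.
∂Q_d/∂Y = 0.377.
E = (0.377) × (60800/29369.2) = 0.7804…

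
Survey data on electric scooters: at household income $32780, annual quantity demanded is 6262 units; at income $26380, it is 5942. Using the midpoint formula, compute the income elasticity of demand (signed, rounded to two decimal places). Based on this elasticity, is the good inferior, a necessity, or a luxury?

0.24; necessity

%ΔQ = (5942 − 6262)/[( 6262 + 5942)/2] = -320/6102 = -0.052441…
%ΔIncome = (26380 − 32780)/[( 32780 + 26380)/2] = -6400/29580 = -0.216362…
E_income = (-320/6102) / (-6400/29580) = 0.2423…
0 < E_income < 1 ⇒ normal good, necessity.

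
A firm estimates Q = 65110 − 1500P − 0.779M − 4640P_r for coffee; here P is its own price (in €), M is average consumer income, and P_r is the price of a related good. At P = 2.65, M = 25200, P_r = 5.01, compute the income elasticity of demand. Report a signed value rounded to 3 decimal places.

-1.075

At the given values, Q = 65110 − 1500(2.65) − 0.779(25200) − 4640(5.01) = 18257.8.
∂Q/∂M = -0.779.
E = (-0.779) × (25200/18257.8) = -1.07520…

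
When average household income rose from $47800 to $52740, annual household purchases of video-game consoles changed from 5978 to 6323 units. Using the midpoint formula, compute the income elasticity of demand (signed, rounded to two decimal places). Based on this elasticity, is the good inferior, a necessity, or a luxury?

0.57; necessity

%ΔQ = (6323 − 5978)/[( 5978 + 6323)/2] = 345/6150.5 = 0.056093…
%ΔIncome = (52740 − 47800)/[( 47800 + 52740)/2] = 4940/50270 = 0.098269…
E_income = (345/6150.5) / (4940/50270) = 0.5708…
0 < E_income < 1 ⇒ normal good, necessity.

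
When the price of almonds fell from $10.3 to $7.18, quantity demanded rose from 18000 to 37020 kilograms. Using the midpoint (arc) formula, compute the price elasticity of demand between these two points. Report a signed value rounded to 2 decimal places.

-1.94

%ΔQ = (37020 − 18000) / [(18000 + 37020)/2] = 19020/27510 = 0.691384…
%ΔP = (7.18 − 10.3) / [(10.3 + 7.18)/2] = -3.12/8.74 = -0.356979…
Arc Ed = %ΔQ / %ΔP = (19020/27510) / (-3.12/8.74) = -1.9367…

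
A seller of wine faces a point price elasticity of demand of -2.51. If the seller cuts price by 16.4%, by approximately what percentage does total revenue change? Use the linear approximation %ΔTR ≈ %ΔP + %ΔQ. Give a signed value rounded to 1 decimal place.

%ΔQ ≈ Ed × %ΔP = (-2.51) × (-16.4%) = +41.1640%
%ΔTR ≈ %ΔP + %ΔQ = (-16.4%) + (+41.1640%) = +24.7640%

+24.8%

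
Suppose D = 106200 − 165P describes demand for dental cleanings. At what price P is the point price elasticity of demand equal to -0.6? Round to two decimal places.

241.36

Ed = −165P/(106200 − 165P). Set this equal to -0.6:
165P = 0.6·(106200 − 165P) ⇒ 165P(1 + 0.6) = 0.6·106200
P = 0.6·106200 / (165·1.6) = 241.3636…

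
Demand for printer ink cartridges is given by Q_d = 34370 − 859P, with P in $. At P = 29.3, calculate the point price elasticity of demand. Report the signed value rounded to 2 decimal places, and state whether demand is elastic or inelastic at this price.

dQ_d/dP = −859. At P = 29.3, Q_d = 34370 − 859(29.3) = 9201.3.
Ed = (dQ_d/dP)·(P/Q_d) = −859 × (29.3/9201.3) = -2.7353…
|Ed| = 2.74 > 1, so demand is elastic.

-2.74; elastic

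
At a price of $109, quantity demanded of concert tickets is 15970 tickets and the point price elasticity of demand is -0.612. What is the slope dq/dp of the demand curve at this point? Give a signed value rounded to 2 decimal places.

Ed = (dq/dp)·(p/q) ⇒ dq/dp = Ed·q/p = (-0.612)·15970/109 = -89.6664…

-89.67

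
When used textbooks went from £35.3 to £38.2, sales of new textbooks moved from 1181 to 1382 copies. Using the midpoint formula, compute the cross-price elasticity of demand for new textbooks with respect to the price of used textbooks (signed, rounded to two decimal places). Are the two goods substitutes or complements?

%ΔQ_{new textbooks} = (1382 − 1181)/avg = 201/1281.5 = 0.156847…
%ΔP_{used textbooks} = (38.2 − 35.3)/avg = 2.9/36.75 = 0.078911…
E_cross = (201/1281.5) / (2.9/36.75) = 1.9876…
E_cross > 0 ⇒ the goods are substitutes.

1.99; substitutes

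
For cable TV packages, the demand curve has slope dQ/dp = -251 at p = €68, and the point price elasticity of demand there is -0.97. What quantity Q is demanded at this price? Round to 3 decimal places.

Ed = (dQ/dp)·(p/Q) ⇒ Q = (dQ/dp)·p/Ed = (-251)·68/(-0.97) = 17595.87628…

17595.876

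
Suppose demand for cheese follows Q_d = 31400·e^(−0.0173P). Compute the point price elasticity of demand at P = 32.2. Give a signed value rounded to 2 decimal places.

dQ_d/dP = −0.0173·Q_d = -311.206. At P = 32.2, Q_d = 17988.8.
Ed = (dQ_d/dP)·(P/Q_d) = (-311.206) × (32.2/17988.8) = -0.5570…

-0.56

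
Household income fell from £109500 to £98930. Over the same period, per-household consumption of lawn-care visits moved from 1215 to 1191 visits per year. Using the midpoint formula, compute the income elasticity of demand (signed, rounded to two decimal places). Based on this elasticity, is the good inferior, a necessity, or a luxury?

0.20; necessity

%ΔQ = (1191 − 1215)/[( 1215 + 1191)/2] = -24/1203 = -0.019950…
%ΔIncome = (98930 − 109500)/[( 109500 + 98930)/2] = -10570/104215 = -0.101424…
E_income = (-24/1203) / (-10570/104215) = 0.1966…
0 < E_income < 1 ⇒ normal good, necessity.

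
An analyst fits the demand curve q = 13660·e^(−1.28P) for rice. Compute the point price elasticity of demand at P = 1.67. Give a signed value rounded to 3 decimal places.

-2.138

dq/dP = −1.28·q = -2062.11. At P = 1.67, q = 1611.03.
Ed = (dq/dP)·(P/q) = (-2062.11) × (1.67/1611.03) = -2.1376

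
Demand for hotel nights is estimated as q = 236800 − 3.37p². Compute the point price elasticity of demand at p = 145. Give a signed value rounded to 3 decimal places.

dq/dp = −2·3.37·p = -977.3. At p = 145, q = 165945.75.
Ed = (dq/dp)·(p/q) = (-977.3) × (145/165945.75) = -0.85394…

-0.854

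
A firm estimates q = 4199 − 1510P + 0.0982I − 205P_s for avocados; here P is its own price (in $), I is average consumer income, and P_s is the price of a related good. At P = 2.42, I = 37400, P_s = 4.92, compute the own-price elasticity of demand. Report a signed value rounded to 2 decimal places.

At the given values, q = 4199 − 1510(2.42) + 0.0982(37400) − 205(4.92) = 3208.88.
∂q/∂P = −1510.
E = (-1510) × (2.42/3208.88) = -1.1387…

-1.14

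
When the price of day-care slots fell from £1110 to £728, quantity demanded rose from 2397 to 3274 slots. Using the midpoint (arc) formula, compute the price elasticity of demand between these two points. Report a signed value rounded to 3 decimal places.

%ΔQ = (3274 − 2397) / [(2397 + 3274)/2] = 877/2835.5 = 0.309292…
%ΔP = (728 − 1110) / [(1110 + 728)/2] = -382/919 = -0.415669…
Arc Ed = %ΔQ / %ΔP = (877/2835.5) / (-382/919) = -0.74408…

-0.744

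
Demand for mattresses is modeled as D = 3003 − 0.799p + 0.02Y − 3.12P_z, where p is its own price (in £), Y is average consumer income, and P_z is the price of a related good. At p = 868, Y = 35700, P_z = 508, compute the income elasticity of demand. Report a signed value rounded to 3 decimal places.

0.496

At the given values, D = 3003 − 0.799(868) + 0.02(35700) − 3.12(508) = 1438.508.
∂D/∂Y = 0.02.
E = (0.02) × (35700/1438.508) = 0.49634…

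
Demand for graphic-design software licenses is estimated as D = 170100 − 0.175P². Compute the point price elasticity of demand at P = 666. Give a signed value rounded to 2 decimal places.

-1.68

dD/dP = −2·0.175·P = -233.1. At P = 666, D = 92477.7.
Ed = (dD/dP)·(P/D) = (-233.1) × (666/92477.7) = -1.6787…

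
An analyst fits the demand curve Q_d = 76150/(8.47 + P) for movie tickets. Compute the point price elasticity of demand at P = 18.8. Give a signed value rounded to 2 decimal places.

-0.69

dQ_d/dP = −76150/(8.47 + P)² = -102.4. At P = 18.8, Q_d = 2792.45.
Ed = (dQ_d/dP)·(P/Q_d) = (-102.4) × (18.8/2792.45) = -0.6894…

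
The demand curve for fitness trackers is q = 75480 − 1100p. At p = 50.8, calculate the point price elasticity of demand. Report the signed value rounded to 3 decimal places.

dq/dp = −1100. At p = 50.8, q = 75480 − 1100(50.8) = 19600.
Ed = (dq/dp)·(p/q) = −1100 × (50.8/19600) = -2.85102…

-2.851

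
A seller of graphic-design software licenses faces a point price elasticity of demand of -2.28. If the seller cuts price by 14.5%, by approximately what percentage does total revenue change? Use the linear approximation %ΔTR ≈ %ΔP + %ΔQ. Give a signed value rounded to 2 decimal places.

+18.56%

%ΔQ ≈ Ed × %ΔP = (-2.28) × (-14.5%) = +33.0600%
%ΔTR ≈ %ΔP + %ΔQ = (-14.5%) + (+33.0600%) = +18.5600%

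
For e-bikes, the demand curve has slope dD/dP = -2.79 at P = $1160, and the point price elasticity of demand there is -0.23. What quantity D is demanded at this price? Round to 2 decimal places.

Ed = (dD/dP)·(P/D) ⇒ D = (dD/dP)·P/Ed = (-2.79)·1160/(-0.23) = 14071.3043…

14071.30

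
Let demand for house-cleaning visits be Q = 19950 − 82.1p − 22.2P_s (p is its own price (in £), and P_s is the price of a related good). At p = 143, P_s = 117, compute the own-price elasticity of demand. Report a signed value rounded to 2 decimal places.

At the given values, Q = 19950 − 82.1(143) − 22.2(117) = 5612.3.
∂Q/∂p = −82.1.
E = (-82.1) × (143/5612.3) = -2.0918…

-2.09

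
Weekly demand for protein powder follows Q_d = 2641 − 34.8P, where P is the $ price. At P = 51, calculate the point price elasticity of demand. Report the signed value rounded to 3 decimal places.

dQ_d/dP = −34.8. At P = 51, Q_d = 2641 − 34.8(51) = 866.2.
Ed = (dQ_d/dP)·(P/Q_d) = −34.8 × (51/866.2) = -2.04894…

-2.049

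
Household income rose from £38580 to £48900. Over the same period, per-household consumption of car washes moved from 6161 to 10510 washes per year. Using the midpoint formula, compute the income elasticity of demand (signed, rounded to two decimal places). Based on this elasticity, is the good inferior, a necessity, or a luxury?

%ΔQ = (10510 − 6161)/[( 6161 + 10510)/2] = 4349/8335.5 = 0.521744…
%ΔIncome = (48900 − 38580)/[( 38580 + 48900)/2] = 10320/43740 = 0.235939…
E_income = (4349/8335.5) / (10320/43740) = 2.2113…
E_income > 1 ⇒ normal good, luxury.

2.21; luxury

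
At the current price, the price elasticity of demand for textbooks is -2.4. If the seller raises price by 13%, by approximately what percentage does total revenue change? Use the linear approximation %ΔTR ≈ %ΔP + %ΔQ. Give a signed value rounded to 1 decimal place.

%ΔQ ≈ Ed × %ΔP = (-2.4) × (+13%) = -31.2000%
%ΔTR ≈ %ΔP + %ΔQ = (+13%) + (-31.2000%) = -18.2000%

-18.2%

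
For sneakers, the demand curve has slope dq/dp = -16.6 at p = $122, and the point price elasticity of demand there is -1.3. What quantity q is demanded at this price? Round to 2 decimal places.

1557.85

Ed = (dq/dp)·(p/q) ⇒ q = (dq/dp)·p/Ed = (-16.6)·122/(-1.3) = 1557.8461…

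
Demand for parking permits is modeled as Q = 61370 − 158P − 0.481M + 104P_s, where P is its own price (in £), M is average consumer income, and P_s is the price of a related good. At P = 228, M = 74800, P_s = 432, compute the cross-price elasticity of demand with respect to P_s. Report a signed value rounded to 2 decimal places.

1.31

At the given values, Q = 61370 − 158(228) − 0.481(74800) + 104(432) = 34295.2.
∂Q/∂P_s = 104.
E = (104) × (432/34295.2) = 1.3100…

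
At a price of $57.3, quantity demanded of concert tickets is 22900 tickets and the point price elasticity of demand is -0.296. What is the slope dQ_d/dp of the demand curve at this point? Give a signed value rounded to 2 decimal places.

-118.30

Ed = (dQ_d/dp)·(p/Q_d) ⇒ dQ_d/dp = Ed·Q_d/p = (-0.296)·22900/57.3 = -118.2966…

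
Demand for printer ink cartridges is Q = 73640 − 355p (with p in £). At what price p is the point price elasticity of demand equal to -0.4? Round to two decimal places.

59.27

Ed = −355p/(73640 − 355p). Set this equal to -0.4:
355p = 0.4·(73640 − 355p) ⇒ 355p(1 + 0.4) = 0.4·73640
p = 0.4·73640 / (355·1.4) = 59.2676…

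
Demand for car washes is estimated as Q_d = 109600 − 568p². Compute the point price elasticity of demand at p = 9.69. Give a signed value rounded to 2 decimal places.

dQ_d/dp = −2·568·p = -11007.84. At p = 9.69, Q_d = 56267.0152.
Ed = (dQ_d/dp)·(p/Q_d) = (-11007.84) × (9.69/56267.0152) = -1.8957…

-1.90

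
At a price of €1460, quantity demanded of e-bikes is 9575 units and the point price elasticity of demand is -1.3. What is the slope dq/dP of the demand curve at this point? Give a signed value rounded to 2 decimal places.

Ed = (dq/dP)·(P/q) ⇒ dq/dP = Ed·q/P = (-1.3)·9575/1460 = -8.5256…

-8.53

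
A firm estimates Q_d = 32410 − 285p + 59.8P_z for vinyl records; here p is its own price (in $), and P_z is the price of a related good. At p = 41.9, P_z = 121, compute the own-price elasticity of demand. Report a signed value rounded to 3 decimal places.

At the given values, Q_d = 32410 − 285(41.9) + 59.8(121) = 27704.3.
∂Q_d/∂p = −285.
E = (-285) × (41.9/27704.3) = -0.43103…

-0.431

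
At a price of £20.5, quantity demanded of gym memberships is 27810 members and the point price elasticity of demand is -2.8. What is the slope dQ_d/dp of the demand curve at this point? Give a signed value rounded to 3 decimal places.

Ed = (dQ_d/dp)·(p/Q_d) ⇒ dQ_d/dp = Ed·Q_d/p = (-2.8)·27810/20.5 = -3798.43902…

-3798.439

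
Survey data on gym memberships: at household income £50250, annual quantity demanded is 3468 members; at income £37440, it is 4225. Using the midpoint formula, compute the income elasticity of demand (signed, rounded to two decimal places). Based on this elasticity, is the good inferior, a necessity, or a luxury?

-0.67; inferior

%ΔQ = (4225 − 3468)/[( 3468 + 4225)/2] = 757/3846.5 = 0.196802…
%ΔIncome = (37440 − 50250)/[( 50250 + 37440)/2] = -12810/43845 = -0.292165…
E_income = (757/3846.5) / (-12810/43845) = -0.6735…
E_income < 0 ⇒ inferior good.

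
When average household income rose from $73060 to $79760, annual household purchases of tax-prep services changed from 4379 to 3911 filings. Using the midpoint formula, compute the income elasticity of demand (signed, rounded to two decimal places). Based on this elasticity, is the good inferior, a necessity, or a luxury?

-1.29; inferior

%ΔQ = (3911 − 4379)/[( 4379 + 3911)/2] = -468/4145 = -0.112907…
%ΔIncome = (79760 − 73060)/[( 73060 + 79760)/2] = 6700/76410 = 0.087684…
E_income = (-468/4145) / (6700/76410) = -1.2876…
E_income < 0 ⇒ inferior good.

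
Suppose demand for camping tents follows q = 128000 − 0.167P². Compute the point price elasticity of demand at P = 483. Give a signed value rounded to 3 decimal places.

dq/dP = −2·0.167·P = -161.322. At P = 483, q = 89040.737.
Ed = (dq/dP)·(P/q) = (-161.322) × (483/89040.737) = -0.87508…

-0.875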